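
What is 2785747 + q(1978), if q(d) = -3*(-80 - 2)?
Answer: 2785993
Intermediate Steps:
q(d) = 246 (q(d) = -3*(-82) = 246)
2785747 + q(1978) = 2785747 + 246 = 2785993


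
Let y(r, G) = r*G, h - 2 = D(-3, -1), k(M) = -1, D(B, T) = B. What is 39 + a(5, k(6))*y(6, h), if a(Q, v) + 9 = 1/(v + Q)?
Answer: 183/2 ≈ 91.500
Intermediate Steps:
a(Q, v) = -9 + 1/(Q + v) (a(Q, v) = -9 + 1/(v + Q) = -9 + 1/(Q + v))
h = -1 (h = 2 - 3 = -1)
y(r, G) = G*r
39 + a(5, k(6))*y(6, h) = 39 + ((1 - 9*5 - 9*(-1))/(5 - 1))*(-1*6) = 39 + ((1 - 45 + 9)/4)*(-6) = 39 + ((¼)*(-35))*(-6) = 39 - 35/4*(-6) = 39 + 105/2 = 183/2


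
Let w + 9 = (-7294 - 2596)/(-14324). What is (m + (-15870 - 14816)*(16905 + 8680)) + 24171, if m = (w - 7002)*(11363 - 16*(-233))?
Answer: -6380408937685/7162 ≈ -8.9087e+8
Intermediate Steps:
w = -59513/7162 (w = -9 + (-7294 - 2596)/(-14324) = -9 - 9890*(-1/14324) = -9 + 4945/7162 = -59513/7162 ≈ -8.3096)
m = -757686468167/7162 (m = (-59513/7162 - 7002)*(11363 - 16*(-233)) = -50207837*(11363 + 3728)/7162 = -50207837/7162*15091 = -757686468167/7162 ≈ -1.0579e+8)
(m + (-15870 - 14816)*(16905 + 8680)) + 24171 = (-757686468167/7162 + (-15870 - 14816)*(16905 + 8680)) + 24171 = (-757686468167/7162 - 30686*25585) + 24171 = (-757686468167/7162 - 785101310) + 24171 = -6380582050387/7162 + 24171 = -6380408937685/7162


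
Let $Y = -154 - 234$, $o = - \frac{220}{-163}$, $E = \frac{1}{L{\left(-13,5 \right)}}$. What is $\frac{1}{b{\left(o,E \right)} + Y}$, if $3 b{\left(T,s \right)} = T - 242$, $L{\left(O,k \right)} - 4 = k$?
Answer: $- \frac{489}{228958} \approx -0.0021358$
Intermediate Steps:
$L{\left(O,k \right)} = 4 + k$
$E = \frac{1}{9}$ ($E = \frac{1}{4 + 5} = \frac{1}{9} \approx 0.11111$)
$o = \frac{220}{163}$ ($o = \left(-220\right) \left(- \frac{1}{163}\right) = \frac{220}{163} \approx 1.3497$)
$b{\left(T,s \right)} = - \frac{242}{3} + \frac{T}{3}$ ($b{\left(T,s \right)} = \frac{T - 242}{3} = \frac{-242 + T}{3} = - \frac{242}{3} + \frac{T}{3}$)
$Y = -388$ ($Y = -154 - 234 = -388$)
$\frac{1}{b{\left(o,E \right)} + Y} = \frac{1}{\left(- \frac{242}{3} + \frac{1}{3} \cdot \frac{220}{163}\right) - 388} = \frac{1}{\left(- \frac{242}{3} + \frac{220}{489}\right) - 388} = \frac{1}{- \frac{39226}{489} - 388} = \frac{1}{- \frac{228958}{489}} = - \frac{489}{228958}$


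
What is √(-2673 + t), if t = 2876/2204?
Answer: 2*I*√202782326/551 ≈ 51.688*I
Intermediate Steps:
t = 719/551 (t = 2876*(1/2204) = 719/551 ≈ 1.3049)
√(-2673 + t) = √(-2673 + 719/551) = √(-1472104/551) = 2*I*√202782326/551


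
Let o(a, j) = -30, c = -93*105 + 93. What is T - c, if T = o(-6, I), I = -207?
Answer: 9642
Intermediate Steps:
c = -9672 (c = -9765 + 93 = -9672)
T = -30
T - c = -30 - 1*(-9672) = -30 + 9672 = 9642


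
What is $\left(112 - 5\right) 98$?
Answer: $10486$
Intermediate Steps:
$\left(112 - 5\right) 98 = 107 \cdot 98 = 10486$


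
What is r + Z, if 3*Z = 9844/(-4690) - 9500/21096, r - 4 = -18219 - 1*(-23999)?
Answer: 214569852557/37102590 ≈ 5783.1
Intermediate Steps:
r = 5784 (r = 4 + (-18219 - 1*(-23999)) = 4 + (-18219 + 23999) = 4 + 5780 = 5784)
Z = -31528003/37102590 (Z = (9844/(-4690) - 9500/21096)/3 = (9844*(-1/4690) - 9500*1/21096)/3 = (-4922/2345 - 2375/5274)/3 = (⅓)*(-31528003/12367530) = -31528003/37102590 ≈ -0.84975)
r + Z = 5784 - 31528003/37102590 = 214569852557/37102590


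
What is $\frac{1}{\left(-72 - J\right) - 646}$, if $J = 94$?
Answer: $- \frac{1}{812} \approx -0.0012315$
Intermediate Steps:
$\frac{1}{\left(-72 - J\right) - 646} = \frac{1}{\left(-72 - 94\right) - 646} = \frac{1}{-166 - 646} = \frac{1}{-812} = - \frac{1}{812}$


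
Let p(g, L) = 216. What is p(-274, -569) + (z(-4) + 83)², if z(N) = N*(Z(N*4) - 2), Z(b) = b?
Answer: 24241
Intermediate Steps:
z(N) = N*(-2 + 4*N) (z(N) = N*(N*4 - 2) = N*(4*N - 2) = N*(-2 + 4*N))
p(-274, -569) + (z(-4) + 83)² = 216 + (2*(-4)*(-1 + 2*(-4)) + 83)² = 216 + (2*(-4)*(-1 - 8) + 83)² = 216 + (2*(-4)*(-9) + 83)² = 216 + (72 + 83)² = 216 + 155² = 216 + 24025 = 24241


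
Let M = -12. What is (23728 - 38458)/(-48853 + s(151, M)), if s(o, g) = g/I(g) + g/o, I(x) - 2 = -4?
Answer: 2224230/7375909 ≈ 0.30155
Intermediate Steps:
I(x) = -2 (I(x) = 2 - 4 = -2)
s(o, g) = -g/2 + g/o (s(o, g) = g/(-2) + g/o = g*(-½) + g/o = -g/2 + g/o)
(23728 - 38458)/(-48853 + s(151, M)) = (23728 - 38458)/(-48853 + (-½*(-12) - 12/151)) = -14730/(-48853 + (6 - 12*1/151)) = -14730/(-48853 + (6 - 12/151)) = -14730/(-48853 + 894/151) = -14730/(-7375909/151) = -14730*(-151/7375909) = 2224230/7375909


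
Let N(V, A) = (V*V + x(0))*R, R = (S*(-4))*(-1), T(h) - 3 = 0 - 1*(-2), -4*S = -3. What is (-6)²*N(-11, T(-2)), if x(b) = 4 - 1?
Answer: 13392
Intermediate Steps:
S = ¾ (S = -¼*(-3) = ¾ ≈ 0.75000)
T(h) = 5 (T(h) = 3 + (0 - 1*(-2)) = 3 + (0 + 2) = 3 + 2 = 5)
x(b) = 3
R = 3 (R = ((¾)*(-4))*(-1) = -3*(-1) = 3)
N(V, A) = 9 + 3*V² (N(V, A) = (V*V + 3)*3 = (V² + 3)*3 = (3 + V²)*3 = 9 + 3*V²)
(-6)²*N(-11, T(-2)) = (-6)²*(9 + 3*(-11)²) = 36*(9 + 3*121) = 36*(9 + 363) = 36*372 = 13392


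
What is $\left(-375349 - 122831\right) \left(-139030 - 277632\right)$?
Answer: $207572675160$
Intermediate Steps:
$\left(-375349 - 122831\right) \left(-139030 - 277632\right) = \left(-498180\right) \left(-416662\right) = 207572675160$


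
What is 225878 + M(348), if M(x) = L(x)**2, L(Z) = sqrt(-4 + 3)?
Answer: 225877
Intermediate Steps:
L(Z) = I (L(Z) = sqrt(-1) = I)
M(x) = -1 (M(x) = I**2 = -1)
225878 + M(348) = 225878 - 1 = 225877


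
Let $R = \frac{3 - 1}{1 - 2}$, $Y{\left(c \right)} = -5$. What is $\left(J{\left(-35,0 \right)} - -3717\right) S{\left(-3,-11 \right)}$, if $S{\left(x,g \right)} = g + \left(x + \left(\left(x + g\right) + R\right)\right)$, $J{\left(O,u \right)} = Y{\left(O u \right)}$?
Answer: $-111360$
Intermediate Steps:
$J{\left(O,u \right)} = -5$
$R = -2$ ($R = \frac{2}{-1} = 2 \left(-1\right) = -2$)
$S{\left(x,g \right)} = -2 + 2 g + 2 x$ ($S{\left(x,g \right)} = g - \left(2 - g - 2 x\right) = g + \left(x + \left(-2 + g + x\right)\right) = g + \left(-2 + g + 2 x\right) = -2 + 2 g + 2 x$)
$\left(J{\left(-35,0 \right)} - -3717\right) S{\left(-3,-11 \right)} = \left(-5 - -3717\right) \left(-2 + 2 \left(-11\right) + 2 \left(-3\right)\right) = \left(-5 + 3717\right) \left(-2 - 22 - 6\right) = 3712 \left(-30\right) = -111360$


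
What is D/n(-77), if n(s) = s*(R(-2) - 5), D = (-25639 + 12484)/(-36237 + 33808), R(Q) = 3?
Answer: 13155/374066 ≈ 0.035168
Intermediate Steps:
D = 13155/2429 (D = -13155/(-2429) = -13155*(-1/2429) = 13155/2429 ≈ 5.4158)
n(s) = -2*s (n(s) = s*(3 - 5) = s*(-2) = -2*s)
D/n(-77) = 13155/(2429*((-2*(-77)))) = (13155/2429)/154 = (13155/2429)*(1/154) = 13155/374066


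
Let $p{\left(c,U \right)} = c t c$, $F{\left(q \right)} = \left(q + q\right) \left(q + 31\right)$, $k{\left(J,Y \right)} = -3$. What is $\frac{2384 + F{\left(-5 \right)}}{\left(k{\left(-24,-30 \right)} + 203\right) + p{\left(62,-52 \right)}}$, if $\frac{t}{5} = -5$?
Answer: $- \frac{531}{23975} \approx -0.022148$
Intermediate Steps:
$t = -25$ ($t = 5 \left(-5\right) = -25$)
$F{\left(q \right)} = 2 q \left(31 + q\right)$
$p{\left(c,U \right)} = - 25 c^{2}$ ($p{\left(c,U \right)} = c \left(-25\right) c = - 25 c c = - 25 c^{2}$)
$\frac{2384 + F{\left(-5 \right)}}{\left(k{\left(-24,-30 \right)} + 203\right) + p{\left(62,-52 \right)}} = \frac{2384 + 2 \left(-5\right) \left(31 - 5\right)}{\left(-3 + 203\right) - 25 \cdot 62^{2}} = \frac{2384 + 2 \left(-5\right) 26}{200 - 96100} = \frac{2384 - 260}{200 - 96100} = \frac{2124}{-95900} = 2124 \left(- \frac{1}{95900}\right) = - \frac{531}{23975}$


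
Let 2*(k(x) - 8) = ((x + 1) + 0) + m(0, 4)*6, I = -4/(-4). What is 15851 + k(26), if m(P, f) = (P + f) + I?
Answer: 31775/2 ≈ 15888.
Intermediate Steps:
I = 1 (I = -4*(-¼) = 1)
m(P, f) = 1 + P + f (m(P, f) = (P + f) + 1 = 1 + P + f)
k(x) = 47/2 + x/2 (k(x) = 8 + (((x + 1) + 0) + (1 + 0 + 4)*6)/2 = 8 + (((1 + x) + 0) + 5*6)/2 = 8 + ((1 + x) + 30)/2 = 8 + (31 + x)/2 = 8 + (31/2 + x/2) = 47/2 + x/2)
15851 + k(26) = 15851 + (47/2 + (½)*26) = 15851 + (47/2 + 13) = 15851 + 73/2 = 31775/2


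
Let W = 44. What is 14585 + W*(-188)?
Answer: 6313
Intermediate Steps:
14585 + W*(-188) = 14585 + 44*(-188) = 14585 - 8272 = 6313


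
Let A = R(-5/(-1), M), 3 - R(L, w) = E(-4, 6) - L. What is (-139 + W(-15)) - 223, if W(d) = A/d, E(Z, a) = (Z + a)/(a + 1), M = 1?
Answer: -12688/35 ≈ -362.51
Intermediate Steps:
E(Z, a) = (Z + a)/(1 + a)
R(L, w) = 19/7 + L (R(L, w) = 3 - ((-4 + 6)/(1 + 6) - L) = 3 - (2/7 - L) = 3 + (-2/7 + L) = 19/7 + L)
A = 54/7 (A = 19/7 - 5/(-1) = 19/7 - 5*(-1) = 19/7 + 5 = 54/7 ≈ 7.7143)
W(d) = 54/(7*d)
(-139 + W(-15)) - 223 = (-139 + (54/7)/(-15)) - 223 = (-139 + (54/7)*(-1/15)) - 223 = (-139 - 18/35) - 223 = -4883/35 - 223 = -12688/35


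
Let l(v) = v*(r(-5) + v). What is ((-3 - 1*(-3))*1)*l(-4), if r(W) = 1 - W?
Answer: 0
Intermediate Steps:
l(v) = v*(6 + v) (l(v) = v*((1 - 1*(-5)) + v) = v*((1 + 5) + v) = v*(6 + v))
((-3 - 1*(-3))*1)*l(-4) = ((-3 - 1*(-3))*1)*(-4*(6 - 4)) = ((-3 + 3)*1)*(-4*2) = (0*1)*(-8) = 0*(-8) = 0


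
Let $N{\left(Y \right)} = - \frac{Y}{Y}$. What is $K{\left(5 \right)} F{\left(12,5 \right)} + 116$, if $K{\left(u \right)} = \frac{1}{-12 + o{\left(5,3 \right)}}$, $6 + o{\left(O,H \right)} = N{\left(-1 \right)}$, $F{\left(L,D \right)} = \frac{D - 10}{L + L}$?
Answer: $\frac{52901}{456} \approx 116.01$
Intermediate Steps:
$N{\left(Y \right)} = -1$ ($N{\left(Y \right)} = \left(-1\right) 1 = -1$)
$F{\left(L,D \right)} = \frac{-10 + D}{2 L}$
$o{\left(O,H \right)} = -7$ ($o{\left(O,H \right)} = -6 - 1 = -7$)
$K{\left(u \right)} = - \frac{1}{19}$ ($K{\left(u \right)} = \frac{1}{-12 - 7} = \frac{1}{-19} = - \frac{1}{19}$)
$K{\left(5 \right)} F{\left(12,5 \right)} + 116 = - \frac{\frac{1}{2} \cdot \frac{1}{12} \left(-10 + 5\right)}{19} + 116 = - \frac{\frac{1}{2} \cdot \frac{1}{12} \left(-5\right)}{19} + 116 = \left(- \frac{1}{19}\right) \left(- \frac{5}{24}\right) + 116 = \frac{5}{456} + 116 = \frac{52901}{456}$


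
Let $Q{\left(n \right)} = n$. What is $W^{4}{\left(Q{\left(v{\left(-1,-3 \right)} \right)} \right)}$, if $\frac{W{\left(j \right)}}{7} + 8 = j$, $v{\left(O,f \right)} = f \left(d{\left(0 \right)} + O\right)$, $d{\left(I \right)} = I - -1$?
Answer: $9834496$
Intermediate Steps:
$d{\left(I \right)} = 1 + I$ ($d{\left(I \right)} = I + 1 = 1 + I$)
$v{\left(O,f \right)} = f \left(1 + O\right)$ ($v{\left(O,f \right)} = f \left(\left(1 + 0\right) + O\right) = f \left(1 + O\right)$)
$W{\left(j \right)} = -56 + 7 j$
$W^{4}{\left(Q{\left(v{\left(-1,-3 \right)} \right)} \right)} = \left(-56 + 7 \left(- 3 \left(1 - 1\right)\right)\right)^{4} = \left(-56 + 7 \left(\left(-3\right) 0\right)\right)^{4} = \left(-56 + 7 \cdot 0\right)^{4} = \left(-56 + 0\right)^{4} = \left(-56\right)^{4} = 9834496$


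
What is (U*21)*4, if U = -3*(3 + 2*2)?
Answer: -1764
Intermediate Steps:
U = -21 (U = -3*(3 + 4) = -3*7 = -21)
(U*21)*4 = -21*21*4 = -441*4 = -1764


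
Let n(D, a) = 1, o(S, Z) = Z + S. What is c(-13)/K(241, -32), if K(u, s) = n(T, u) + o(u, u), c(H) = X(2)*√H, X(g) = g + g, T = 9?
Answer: 4*I*√13/483 ≈ 0.02986*I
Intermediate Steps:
X(g) = 2*g
o(S, Z) = S + Z
c(H) = 4*√H (c(H) = (2*2)*√H = 4*√H)
K(u, s) = 1 + 2*u (K(u, s) = 1 + (u + u) = 1 + 2*u)
c(-13)/K(241, -32) = (4*√(-13))/(1 + 2*241) = (4*(I*√13))/(1 + 482) = (4*I*√13)/483 = (4*I*√13)*(1/483) = 4*I*√13/483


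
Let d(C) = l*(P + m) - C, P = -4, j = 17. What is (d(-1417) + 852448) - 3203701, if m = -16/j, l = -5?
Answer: -39946792/17 ≈ -2.3498e+6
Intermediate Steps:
m = -16/17 ≈ -0.94118
d(C) = 420/17 - C (d(C) = -5*(-4 - 16/17) - C = -5*(-84/17) - C = 420/17 - C)
(d(-1417) + 852448) - 3203701 = ((420/17 - 1*(-1417)) + 852448) - 3203701 = ((420/17 + 1417) + 852448) - 3203701 = (24509/17 + 852448) - 3203701 = 14516125/17 - 3203701 = -39946792/17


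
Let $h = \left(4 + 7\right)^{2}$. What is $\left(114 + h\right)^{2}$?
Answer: $55225$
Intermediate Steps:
$h = 121$ ($h = 11^{2} = 121$)
$\left(114 + h\right)^{2} = \left(114 + 121\right)^{2} = 235^{2} = 55225$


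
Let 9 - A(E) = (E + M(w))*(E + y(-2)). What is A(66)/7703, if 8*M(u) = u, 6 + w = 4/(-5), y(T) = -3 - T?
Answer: -16903/30812 ≈ -0.54858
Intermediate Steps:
w = -34/5 (w = -6 + 4/(-5) = -6 + 4*(-⅕) = -6 - ⅘ = -34/5 ≈ -6.8000)
M(u) = u/8
A(E) = 9 - (-1 + E)*(-17/20 + E) (A(E) = 9 - (E + (⅛)*(-34/5))*(E + (-3 - 1*(-2))) = 9 - (E - 17/20)*(E + (-3 + 2)) = 9 - (-17/20 + E)*(E - 1) = 9 - (-17/20 + E)*(-1 + E) = 9 - (-1 + E)*(-17/20 + E))
A(66)/7703 = (163/20 - 1*66² + (37/20)*66)/7703 = (163/20 - 1*4356 + 1221/10)*(1/7703) = (163/20 - 4356 + 1221/10)*(1/7703) = -16903/4*1/7703 = -16903/30812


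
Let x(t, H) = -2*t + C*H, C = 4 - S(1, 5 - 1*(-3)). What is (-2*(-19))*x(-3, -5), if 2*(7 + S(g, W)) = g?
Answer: -1767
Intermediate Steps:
S(g, W) = -7 + g/2
C = 21/2 (C = 4 - (-7 + (½)*1) = 4 - (-7 + ½) = 4 - 1*(-13/2) = 4 + 13/2 = 21/2 ≈ 10.500)
x(t, H) = -2*t + 21*H/2
(-2*(-19))*x(-3, -5) = (-2*(-19))*(-2*(-3) + (21/2)*(-5)) = 38*(6 - 105/2) = 38*(-93/2) = -1767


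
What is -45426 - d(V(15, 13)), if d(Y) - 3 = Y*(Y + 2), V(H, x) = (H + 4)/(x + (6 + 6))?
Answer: -28394436/625 ≈ -45431.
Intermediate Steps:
V(H, x) = (4 + H)/(12 + x) (V(H, x) = (4 + H)/(x + 12) = (4 + H)/(12 + x))
d(Y) = 3 + Y*(2 + Y) (d(Y) = 3 + Y*(Y + 2) = 3 + Y*(2 + Y))
-45426 - d(V(15, 13)) = -45426 - (3 + ((4 + 15)/(12 + 13))**2 + 2*((4 + 15)/(12 + 13))) = -45426 - (3 + (19/25)**2 + 2*(19/25)) = -45426 - (3 + 361/625 + 38/25) = -45426 - 1*3186/625 = -45426 - 3186/625 = -28394436/625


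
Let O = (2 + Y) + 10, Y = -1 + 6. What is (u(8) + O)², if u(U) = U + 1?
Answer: 676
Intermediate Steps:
u(U) = 1 + U
Y = 5
O = 17 (O = (2 + 5) + 10 = 7 + 10 = 17)
(u(8) + O)² = ((1 + 8) + 17)² = (9 + 17)² = 26² = 676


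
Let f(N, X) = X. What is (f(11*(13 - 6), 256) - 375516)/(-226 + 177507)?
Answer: -375260/177281 ≈ -2.1168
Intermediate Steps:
(f(11*(13 - 6), 256) - 375516)/(-226 + 177507) = (256 - 375516)/(-226 + 177507) = -375260/177281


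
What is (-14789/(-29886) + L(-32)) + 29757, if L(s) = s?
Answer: 888376139/29886 ≈ 29726.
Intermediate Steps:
(-14789/(-29886) + L(-32)) + 29757 = (-14789/(-29886) - 32) + 29757 = (-14789*(-1/29886) - 32) + 29757 = (14789/29886 - 32) + 29757 = -941563/29886 + 29757 = 888376139/29886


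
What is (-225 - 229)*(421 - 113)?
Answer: -139832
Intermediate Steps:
(-225 - 229)*(421 - 113) = -454*308 = -139832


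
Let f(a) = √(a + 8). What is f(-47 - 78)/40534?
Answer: 3*I*√13/40534 ≈ 0.00026685*I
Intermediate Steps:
f(a) = √(8 + a)
f(-47 - 78)/40534 = √(8 + (-47 - 78))/40534 = √(8 - 125)*(1/40534) = √(-117)*(1/40534) = (3*I*√13)*(1/40534) = 3*I*√13/40534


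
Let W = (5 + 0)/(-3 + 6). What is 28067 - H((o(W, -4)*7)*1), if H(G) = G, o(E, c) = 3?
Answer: 28046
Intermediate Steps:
W = 5/3 ≈ 1.6667
28067 - H((o(W, -4)*7)*1) = 28067 - 3*7 = 28067 - 21 = 28046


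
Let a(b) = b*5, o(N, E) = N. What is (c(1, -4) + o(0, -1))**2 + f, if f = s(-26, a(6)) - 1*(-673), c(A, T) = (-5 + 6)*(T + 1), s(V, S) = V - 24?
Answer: 632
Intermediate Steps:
a(b) = 5*b
s(V, S) = -24 + V
c(A, T) = 1 + T (c(A, T) = 1*(1 + T) = 1 + T)
f = 623 (f = (-24 - 26) - 1*(-673) = -50 + 673 = 623)
(c(1, -4) + o(0, -1))**2 + f = ((1 - 4) + 0)**2 + 623 = (-3 + 0)**2 + 623 = (-3)**2 + 623 = 9 + 623 = 632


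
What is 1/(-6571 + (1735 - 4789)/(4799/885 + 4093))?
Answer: -1813552/11918201587 ≈ -0.00015217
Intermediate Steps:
1/(-6571 + (1735 - 4789)/(4799/885 + 4093)) = 1/(-6571 - 3054/(4799*(1/885) + 4093)) = 1/(-6571 - 3054/(4799/885 + 4093)) = 1/(-6571 - 3054/3627104/885) = 1/(-6571 - 3054*885/3627104) = 1/(-6571 - 1351395/1813552) = 1/(-11918201587/1813552) = -1813552/11918201587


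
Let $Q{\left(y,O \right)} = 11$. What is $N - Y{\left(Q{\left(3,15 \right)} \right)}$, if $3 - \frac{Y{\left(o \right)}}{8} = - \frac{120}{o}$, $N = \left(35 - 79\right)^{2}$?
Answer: $\frac{20072}{11} \approx 1824.7$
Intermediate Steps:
$N = 1936$ ($N = \left(-44\right)^{2} = 1936$)
$Y{\left(o \right)} = 24 + \frac{960}{o}$ ($Y{\left(o \right)} = 24 - 8 \left(- \frac{120}{o}\right) = 24 + \frac{960}{o}$)
$N - Y{\left(Q{\left(3,15 \right)} \right)} = 1936 - \left(24 + \frac{960}{11}\right) = 1936 - \frac{1224}{11} = \frac{20072}{11}$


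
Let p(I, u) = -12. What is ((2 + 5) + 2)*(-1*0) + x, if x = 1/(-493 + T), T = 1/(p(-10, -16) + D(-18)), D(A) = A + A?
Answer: -48/23665 ≈ -0.0020283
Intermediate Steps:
D(A) = 2*A
T = -1/48 (T = 1/(-12 + 2*(-18)) = 1/(-12 - 36) = 1/(-48) = -1/48 ≈ -0.020833)
x = -48/23665 (x = 1/(-493 - 1/48) = 1/(-23665/48) = -48/23665 ≈ -0.0020283)
((2 + 5) + 2)*(-1*0) + x = ((2 + 5) + 2)*(-1*0) - 48/23665 = (7 + 2)*0 - 48/23665 = 9*0 - 48/23665 = 0 - 48/23665 = -48/23665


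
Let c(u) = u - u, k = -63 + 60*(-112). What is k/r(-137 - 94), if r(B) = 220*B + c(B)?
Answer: 323/2420 ≈ 0.13347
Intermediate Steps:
k = -6783 (k = -63 - 6720 = -6783)
c(u) = 0
r(B) = 220*B (r(B) = 220*B + 0 = 220*B)
k/r(-137 - 94) = -6783*1/(220*(-137 - 94)) = -6783/(220*(-231)) = -6783/(-50820) = -6783*(-1/50820) = 323/2420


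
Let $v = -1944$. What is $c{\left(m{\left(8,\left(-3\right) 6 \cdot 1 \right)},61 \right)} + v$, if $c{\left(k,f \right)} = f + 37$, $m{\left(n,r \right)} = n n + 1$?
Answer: $-1846$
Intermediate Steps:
$m{\left(n,r \right)} = 1 + n^{2}$ ($m{\left(n,r \right)} = n^{2} + 1 = 1 + n^{2}$)
$c{\left(k,f \right)} = 37 + f$
$c{\left(m{\left(8,\left(-3\right) 6 \cdot 1 \right)},61 \right)} + v = \left(37 + 61\right) - 1944 = 98 - 1944 = -1846$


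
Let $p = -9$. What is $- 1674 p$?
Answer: $15066$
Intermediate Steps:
$- 1674 p = \left(-1674\right) \left(-9\right) = 15066$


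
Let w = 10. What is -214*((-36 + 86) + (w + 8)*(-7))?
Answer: 16264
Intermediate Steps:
-214*((-36 + 86) + (w + 8)*(-7)) = -214*((-36 + 86) + (10 + 8)*(-7)) = -214*(50 + 18*(-7)) = -214*(50 - 126) = -214*(-76) = 16264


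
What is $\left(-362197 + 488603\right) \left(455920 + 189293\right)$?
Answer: $81558794478$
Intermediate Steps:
$\left(-362197 + 488603\right) \left(455920 + 189293\right) = 126406 \cdot 645213 = 81558794478$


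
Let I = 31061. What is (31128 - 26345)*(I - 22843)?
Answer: 39306694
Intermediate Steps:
(31128 - 26345)*(I - 22843) = (31128 - 26345)*(31061 - 22843) = 4783*8218 = 39306694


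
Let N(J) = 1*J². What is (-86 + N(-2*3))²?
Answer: 2500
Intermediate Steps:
N(J) = J²
(-86 + N(-2*3))² = (-86 + (-2*3)²)² = (-86 + (-6)²)² = (-86 + 36)² = (-50)² = 2500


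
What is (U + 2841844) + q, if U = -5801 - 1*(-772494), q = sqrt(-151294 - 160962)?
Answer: 3608537 + 8*I*sqrt(4879) ≈ 3.6085e+6 + 558.8*I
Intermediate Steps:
q = 8*I*sqrt(4879) (q = sqrt(-312256) = 8*I*sqrt(4879) ≈ 558.8*I)
U = 766693 (U = -5801 + 772494 = 766693)
(U + 2841844) + q = (766693 + 2841844) + 8*I*sqrt(4879) = 3608537 + 8*I*sqrt(4879)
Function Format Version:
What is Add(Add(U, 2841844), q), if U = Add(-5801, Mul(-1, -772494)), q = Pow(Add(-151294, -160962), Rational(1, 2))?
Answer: Add(3608537, Mul(8, I, Pow(4879, Rational(1, 2)))) ≈ Add(3.6085e+6, Mul(558.80, I))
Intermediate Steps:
q = Mul(8, I, Pow(4879, Rational(1, 2))) (q = Pow(-312256, Rational(1, 2)) = Mul(8, I, Pow(4879, Rational(1, 2))) ≈ Mul(558.80, I))
U = 766693 (U = Add(-5801, 772494) = 766693)
Add(Add(U, 2841844), q) = Add(Add(766693, 2841844), Mul(8, I, Pow(4879, Rational(1, 2)))) = Add(3608537, Mul(8, I, Pow(4879, Rational(1, 2))))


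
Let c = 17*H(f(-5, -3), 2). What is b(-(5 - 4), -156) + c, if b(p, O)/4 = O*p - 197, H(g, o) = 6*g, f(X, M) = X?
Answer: -674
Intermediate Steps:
b(p, O) = -788 + 4*O*p (b(p, O) = 4*(O*p - 197) = 4*(-197 + O*p) = -788 + 4*O*p)
c = -510 (c = 17*(6*(-5)) = 17*(-30) = -510)
b(-(5 - 4), -156) + c = (-788 + 4*(-156)*(-(5 - 4))) - 510 = (-788 + 4*(-156)*(-1*1)) - 510 = (-788 + 4*(-156)*(-1)) - 510 = (-788 + 624) - 510 = -164 - 510 = -674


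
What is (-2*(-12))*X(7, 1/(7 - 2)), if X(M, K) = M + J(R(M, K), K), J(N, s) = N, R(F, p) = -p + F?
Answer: 1656/5 ≈ 331.20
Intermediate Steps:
R(F, p) = F - p
X(M, K) = -K + 2*M (X(M, K) = M + (M - K) = -K + 2*M)
(-2*(-12))*X(7, 1/(7 - 2)) = (-2*(-12))*(-1/(7 - 2) + 2*7) = 24*(-1/5 + 14) = 24*(-1*⅕ + 14) = 24*(-⅕ + 14) = 24*(69/5) = 1656/5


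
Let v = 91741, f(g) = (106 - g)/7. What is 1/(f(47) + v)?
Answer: 7/642246 ≈ 1.0899e-5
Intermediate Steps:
f(g) = 106/7 - g/7 (f(g) = (106 - g)*(1/7) = 106/7 - g/7)
1/(f(47) + v) = 1/((106/7 - 1/7*47) + 91741) = 1/((106/7 - 47/7) + 91741) = 1/(59/7 + 91741) = 1/(642246/7) = 7/642246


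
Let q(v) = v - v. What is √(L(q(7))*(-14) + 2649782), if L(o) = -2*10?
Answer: √2650062 ≈ 1627.9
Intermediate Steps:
q(v) = 0
L(o) = -20
√(L(q(7))*(-14) + 2649782) = √(-20*(-14) + 2649782) = √(280 + 2649782) = √2650062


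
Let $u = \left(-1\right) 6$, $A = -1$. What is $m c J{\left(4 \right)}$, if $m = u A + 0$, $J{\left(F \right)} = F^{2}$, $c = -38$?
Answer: $-3648$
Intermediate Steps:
$u = -6$
$m = 6$ ($m = \left(-6\right) \left(-1\right) + 0 = 6 + 0 = 6$)
$m c J{\left(4 \right)} = 6 \left(-38\right) 4^{2} = \left(-228\right) 16 = -3648$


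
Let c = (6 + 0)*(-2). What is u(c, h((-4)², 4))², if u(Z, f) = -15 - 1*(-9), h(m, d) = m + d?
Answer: 36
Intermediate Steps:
h(m, d) = d + m
c = -12 (c = 6*(-2) = -12)
u(Z, f) = -6 (u(Z, f) = -15 + 9 = -6)
u(c, h((-4)², 4))² = (-6)² = 36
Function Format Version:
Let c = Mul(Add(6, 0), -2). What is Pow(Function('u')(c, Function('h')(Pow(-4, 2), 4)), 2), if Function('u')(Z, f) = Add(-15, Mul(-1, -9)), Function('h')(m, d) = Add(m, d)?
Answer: 36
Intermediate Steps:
Function('h')(m, d) = Add(d, m)
c = -12 (c = Mul(6, -2) = -12)
Function('u')(Z, f) = -6 (Function('u')(Z, f) = Add(-15, 9) = -6)
Pow(Function('u')(c, Function('h')(Pow(-4, 2), 4)), 2) = Pow(-6, 2) = 36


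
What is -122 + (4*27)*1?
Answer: -14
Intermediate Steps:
-122 + (4*27)*1 = -122 + 108*1 = -122 + 108 = -14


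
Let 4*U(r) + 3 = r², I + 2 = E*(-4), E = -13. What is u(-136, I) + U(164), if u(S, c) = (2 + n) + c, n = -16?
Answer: 27037/4 ≈ 6759.3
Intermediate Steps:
I = 50 (I = -2 - 13*(-4) = -2 + 52 = 50)
u(S, c) = -14 + c (u(S, c) = (2 - 16) + c = -14 + c)
U(r) = -¾ + r²/4
u(-136, I) + U(164) = (-14 + 50) + (-¾ + (¼)*164²) = 36 + (-¾ + (¼)*26896) = 36 + (-¾ + 6724) = 36 + 26893/4 = 27037/4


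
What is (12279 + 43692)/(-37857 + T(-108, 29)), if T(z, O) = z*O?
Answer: -18657/13663 ≈ -1.3655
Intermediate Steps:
T(z, O) = O*z
(12279 + 43692)/(-37857 + T(-108, 29)) = (12279 + 43692)/(-37857 + 29*(-108)) = 55971/(-37857 - 3132) = 55971/(-40989) = 55971*(-1/40989) = -18657/13663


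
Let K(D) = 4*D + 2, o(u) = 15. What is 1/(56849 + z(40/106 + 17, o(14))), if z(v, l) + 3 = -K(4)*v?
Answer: 53/2996260 ≈ 1.7689e-5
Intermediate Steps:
K(D) = 2 + 4*D
z(v, l) = -3 - 18*v (z(v, l) = -3 - (2 + 4*4)*v = -3 - (2 + 16)*v = -3 - 18*v)
1/(56849 + z(40/106 + 17, o(14))) = 1/(56849 + (-3 - 18*(40/106 + 17))) = 1/(56849 + (-3 - 18*(40*(1/106) + 17))) = 1/(56849 + (-3 - 18*(20/53 + 17))) = 1/(56849 + (-3 - 18*921/53)) = 1/(56849 + (-3 - 16578/53)) = 1/(56849 - 16737/53) = 1/(2996260/53) = 53/2996260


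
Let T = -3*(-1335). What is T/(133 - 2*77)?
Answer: -1335/7 ≈ -190.71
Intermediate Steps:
T = 4005
T/(133 - 2*77) = 4005/(133 - 2*77) = 4005/(133 - 154) = 4005/(-21) = 4005*(-1/21) = -1335/7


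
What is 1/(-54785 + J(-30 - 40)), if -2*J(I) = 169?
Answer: -2/109739 ≈ -1.8225e-5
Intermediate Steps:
J(I) = -169/2 (J(I) = -1/2*169 = -169/2)
1/(-54785 + J(-30 - 40)) = 1/(-54785 - 169/2) = 1/(-109739/2) = -2/109739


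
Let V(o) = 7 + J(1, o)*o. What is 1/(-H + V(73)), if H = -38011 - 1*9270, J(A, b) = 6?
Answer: 1/47726 ≈ 2.0953e-5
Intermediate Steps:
H = -47281 (H = -38011 - 9270 = -47281)
V(o) = 7 + 6*o
1/(-H + V(73)) = 1/(-1*(-47281) + (7 + 6*73)) = 1/(47281 + (7 + 438)) = 1/(47281 + 445) = 1/47726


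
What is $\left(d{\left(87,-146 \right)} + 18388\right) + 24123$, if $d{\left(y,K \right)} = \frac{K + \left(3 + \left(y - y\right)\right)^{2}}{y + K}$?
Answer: $\frac{2508286}{59} \approx 42513.0$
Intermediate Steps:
$d{\left(y,K \right)} = \frac{9 + K}{K + y}$ ($d{\left(y,K \right)} = \frac{K + \left(3 + 0\right)^{2}}{K + y} = \frac{K + 3^{2}}{K + y} = \frac{K + 9}{K + y} = \frac{9 + K}{K + y}$)
$\left(d{\left(87,-146 \right)} + 18388\right) + 24123 = \left(\frac{9 - 146}{-146 + 87} + 18388\right) + 24123 = \left(\frac{1}{-59} \left(-137\right) + 18388\right) + 24123 = \left(\left(- \frac{1}{59}\right) \left(-137\right) + 18388\right) + 24123 = \left(\frac{137}{59} + 18388\right) + 24123 = \frac{1085029}{59} + 24123 = \frac{2508286}{59}$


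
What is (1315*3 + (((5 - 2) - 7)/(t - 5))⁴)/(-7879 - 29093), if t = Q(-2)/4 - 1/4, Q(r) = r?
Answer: -1104038281/10346281452 ≈ -0.10671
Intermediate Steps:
t = -¾ (t = -2/4 - 1/4 = -2*¼ - 1*¼ = -½ - ¼ = -¾ ≈ -0.75000)
(1315*3 + (((5 - 2) - 7)/(t - 5))⁴)/(-7879 - 29093) = (1315*3 + (((5 - 2) - 7)/(-¾ - 5))⁴)/(-7879 - 29093) = (3945 + ((3 - 7)/(-23/4))⁴)/(-36972) = (3945 + (-4*(-4/23))⁴)*(-1/36972) = (3945 + (16/23)⁴)*(-1/36972) = (3945 + 65536/279841)*(-1/36972) = (1104038281/279841)*(-1/36972) = -1104038281/10346281452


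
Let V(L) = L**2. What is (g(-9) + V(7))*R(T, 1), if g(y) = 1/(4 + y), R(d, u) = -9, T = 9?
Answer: -2196/5 ≈ -439.20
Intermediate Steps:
(g(-9) + V(7))*R(T, 1) = (1/(4 - 9) + 7**2)*(-9) = (1/(-5) + 49)*(-9) = (-1/5 + 49)*(-9) = (244/5)*(-9) = -2196/5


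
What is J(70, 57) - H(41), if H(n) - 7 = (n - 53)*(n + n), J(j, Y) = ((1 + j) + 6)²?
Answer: 6906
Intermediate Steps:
J(j, Y) = (7 + j)²
H(n) = 7 + 2*n*(-53 + n) (H(n) = 7 + (n - 53)*(n + n) = 7 + (-53 + n)*(2*n) = 7 + 2*n*(-53 + n))
J(70, 57) - H(41) = (7 + 70)² - (7 - 106*41 + 2*41²) = 77² - (7 - 4346 + 2*1681) = 5929 - (7 - 4346 + 3362) = 5929 - 1*(-977) = 5929 + 977 = 6906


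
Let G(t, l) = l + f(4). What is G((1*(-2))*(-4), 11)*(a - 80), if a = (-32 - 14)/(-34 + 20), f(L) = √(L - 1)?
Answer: -5907/7 - 537*√3/7 ≈ -976.73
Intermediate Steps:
f(L) = √(-1 + L)
G(t, l) = l + √3 (G(t, l) = l + √(-1 + 4) = l + √3)
a = 23/7 (a = -46/(-14) = -46*(-1/14) = 23/7 ≈ 3.2857)
G((1*(-2))*(-4), 11)*(a - 80) = (11 + √3)*(23/7 - 80) = (11 + √3)*(-537/7) = -5907/7 - 537*√3/7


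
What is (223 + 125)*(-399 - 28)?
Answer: -148596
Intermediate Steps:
(223 + 125)*(-399 - 28) = 348*(-427) = -148596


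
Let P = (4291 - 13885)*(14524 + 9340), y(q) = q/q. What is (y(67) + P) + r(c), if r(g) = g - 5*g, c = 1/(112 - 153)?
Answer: -9386999811/41 ≈ -2.2895e+8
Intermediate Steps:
y(q) = 1
P = -228951216 (P = -9594*23864 = -228951216)
c = -1/41 (c = 1/(-41) = -1/41 ≈ -0.024390)
r(g) = -4*g
(y(67) + P) + r(c) = (1 - 228951216) - 4*(-1/41) = -228951215 + 4/41 = -9386999811/41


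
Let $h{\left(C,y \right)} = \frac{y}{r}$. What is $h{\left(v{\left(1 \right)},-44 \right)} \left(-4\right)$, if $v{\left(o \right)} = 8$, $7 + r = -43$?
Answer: $- \frac{88}{25} \approx -3.52$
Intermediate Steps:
$r = -50$ ($r = -7 - 43 = -50$)
$h{\left(C,y \right)} = - \frac{y}{50}$ ($h{\left(C,y \right)} = \frac{y}{-50} = y \left(- \frac{1}{50}\right) = - \frac{y}{50}$)
$h{\left(v{\left(1 \right)},-44 \right)} \left(-4\right) = \left(- \frac{1}{50}\right) \left(-44\right) \left(-4\right) = \frac{22}{25} \left(-4\right) = - \frac{88}{25}$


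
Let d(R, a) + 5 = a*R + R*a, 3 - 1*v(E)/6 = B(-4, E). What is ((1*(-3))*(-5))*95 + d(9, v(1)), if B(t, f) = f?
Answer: 1636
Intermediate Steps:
v(E) = 18 - 6*E
d(R, a) = -5 + 2*R*a (d(R, a) = -5 + (a*R + R*a) = -5 + (R*a + R*a) = -5 + 2*R*a)
((1*(-3))*(-5))*95 + d(9, v(1)) = ((1*(-3))*(-5))*95 + (-5 + 2*9*(18 - 6*1)) = -3*(-5)*95 + (-5 + 2*9*(18 - 6)) = 15*95 + (-5 + 2*9*12) = 1425 + (-5 + 216) = 1425 + 211 = 1636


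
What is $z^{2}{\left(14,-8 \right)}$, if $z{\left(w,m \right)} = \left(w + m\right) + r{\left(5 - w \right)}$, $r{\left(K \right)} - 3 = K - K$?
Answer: $81$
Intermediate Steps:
$r{\left(K \right)} = 3$ ($r{\left(K \right)} = 3 + \left(K - K\right) = 3 + 0 = 3$)
$z{\left(w,m \right)} = 3 + m + w$ ($z{\left(w,m \right)} = \left(w + m\right) + 3 = \left(m + w\right) + 3 = 3 + m + w$)
$z^{2}{\left(14,-8 \right)} = \left(3 - 8 + 14\right)^{2} = 9^{2} = 81$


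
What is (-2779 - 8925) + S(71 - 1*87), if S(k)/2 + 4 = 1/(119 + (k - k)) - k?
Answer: -1389918/119 ≈ -11680.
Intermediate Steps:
S(k) = -950/119 - 2*k (S(k) = -8 + 2*(1/(119 + (k - k)) - k) = -8 + 2*(1/(119 + 0) - k) = -8 + 2*(1/119 - k) = -8 + (2/119 - 2*k) = -950/119 - 2*k)
(-2779 - 8925) + S(71 - 1*87) = (-2779 - 8925) + (-950/119 - 2*(71 - 1*87)) = -11704 + (-950/119 - 2*(71 - 87)) = -11704 + (-950/119 - 2*(-16)) = -11704 + (-950/119 + 32) = -11704 + 2858/119 = -1389918/119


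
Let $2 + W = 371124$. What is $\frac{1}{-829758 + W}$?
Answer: $- \frac{1}{458636} \approx -2.1804 \cdot 10^{-6}$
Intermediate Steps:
$W = 371122$ ($W = -2 + 371124 = 371122$)
$\frac{1}{-829758 + W} = \frac{1}{-829758 + 371122} = \frac{1}{-458636} = - \frac{1}{458636}$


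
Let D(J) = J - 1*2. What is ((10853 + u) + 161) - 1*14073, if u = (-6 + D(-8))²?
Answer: -2803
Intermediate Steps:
D(J) = -2 + J (D(J) = J - 2 = -2 + J)
u = 256 (u = (-6 + (-2 - 8))² = (-6 - 10)² = (-16)² = 256)
((10853 + u) + 161) - 1*14073 = ((10853 + 256) + 161) - 1*14073 = (11109 + 161) - 14073 = 11270 - 14073 = -2803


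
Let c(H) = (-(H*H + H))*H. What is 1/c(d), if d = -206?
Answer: 1/8699380 ≈ 1.1495e-7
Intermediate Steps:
c(H) = H*(-H - H**2) (c(H) = (-(H**2 + H))*H = (-(H + H**2))*H = (-H - H**2)*H = H*(-H - H**2))
1/c(d) = 1/((-206)**2*(-1 - 1*(-206))) = 1/(42436*(-1 + 206)) = 1/(42436*205) = 1/8699380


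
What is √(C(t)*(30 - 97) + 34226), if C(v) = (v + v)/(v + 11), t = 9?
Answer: √3416570/10 ≈ 184.84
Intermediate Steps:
C(v) = 2*v/(11 + v) (C(v) = (2*v)/(11 + v) = 2*v/(11 + v))
√(C(t)*(30 - 97) + 34226) = √((2*9/(11 + 9))*(30 - 97) + 34226) = √((2*9/20)*(-67) + 34226) = √((2*9*(1/20))*(-67) + 34226) = √((9/10)*(-67) + 34226) = √(-603/10 + 34226) = √(341657/10) = √3416570/10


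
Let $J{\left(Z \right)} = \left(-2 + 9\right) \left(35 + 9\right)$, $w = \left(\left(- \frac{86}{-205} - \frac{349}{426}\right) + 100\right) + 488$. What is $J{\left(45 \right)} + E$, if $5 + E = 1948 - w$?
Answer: $\frac{145264699}{87330} \approx 1663.4$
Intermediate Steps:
$w = \frac{51315131}{87330}$ ($w = \left(\left(\left(-86\right) \left(- \frac{1}{205}\right) - \frac{349}{426}\right) + 100\right) + 488 = \left(\left(\frac{86}{205} - \frac{349}{426}\right) + 100\right) + 488 = \left(- \frac{34909}{87330} + 100\right) + 488 = \frac{8698091}{87330} + 488 = \frac{51315131}{87330} \approx 587.6$)
$E = \frac{118367059}{87330}$ ($E = -5 + \left(1948 - \frac{51315131}{87330}\right) = -5 + \frac{118803709}{87330} = \frac{118367059}{87330} \approx 1355.4$)
$J{\left(Z \right)} = 308$ ($J{\left(Z \right)} = 7 \cdot 44 = 308$)
$J{\left(45 \right)} + E = 308 + \frac{118367059}{87330} = \frac{145264699}{87330}$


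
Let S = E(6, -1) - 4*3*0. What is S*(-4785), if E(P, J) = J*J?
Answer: -4785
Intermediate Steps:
E(P, J) = J²
S = 1 (S = (-1)² - 4*3*0 = 1 - 12*0 = 1 + 0 = 1)
S*(-4785) = 1*(-4785) = -4785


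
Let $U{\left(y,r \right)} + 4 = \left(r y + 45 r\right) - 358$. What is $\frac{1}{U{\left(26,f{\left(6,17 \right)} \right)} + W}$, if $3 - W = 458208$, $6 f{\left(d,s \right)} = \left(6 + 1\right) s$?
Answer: $- \frac{6}{2742953} \approx -2.1874 \cdot 10^{-6}$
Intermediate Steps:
$f{\left(d,s \right)} = \frac{7 s}{6}$ ($f{\left(d,s \right)} = \frac{\left(6 + 1\right) s}{6} = \frac{7 s}{6}$)
$U{\left(y,r \right)} = -362 + 45 r + r y$ ($U{\left(y,r \right)} = -4 - \left(358 - 45 r - r y\right) = -4 + \left(-358 + 45 r + r y\right) = -362 + 45 r + r y$)
$W = -458205$ ($W = 3 - 458208 = -458205$)
$\frac{1}{U{\left(26,f{\left(6,17 \right)} \right)} + W} = \frac{1}{\left(-362 + 45 \cdot \frac{7}{6} \cdot 17 + \frac{7}{6} \cdot 17 \cdot 26\right) - 458205} = \frac{1}{\left(-362 + 45 \cdot \frac{119}{6} + \frac{119}{6} \cdot 26\right) - 458205} = \frac{1}{\left(-362 + \frac{1785}{2} + \frac{1547}{3}\right) - 458205} = \frac{1}{\frac{6277}{6} - 458205} = \frac{1}{- \frac{2742953}{6}} = - \frac{6}{2742953}$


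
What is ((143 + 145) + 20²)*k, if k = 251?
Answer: 172688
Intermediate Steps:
((143 + 145) + 20²)*k = ((143 + 145) + 20²)*251 = (288 + 400)*251 = 688*251 = 172688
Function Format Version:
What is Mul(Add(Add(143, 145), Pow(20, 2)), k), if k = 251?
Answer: 172688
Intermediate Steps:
Mul(Add(Add(143, 145), Pow(20, 2)), k) = Mul(Add(Add(143, 145), Pow(20, 2)), 251) = Mul(Add(288, 400), 251) = Mul(688, 251) = 172688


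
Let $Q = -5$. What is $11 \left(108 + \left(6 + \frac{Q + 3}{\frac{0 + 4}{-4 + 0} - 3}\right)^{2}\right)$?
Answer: $\frac{6611}{4} \approx 1652.8$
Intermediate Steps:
$11 \left(108 + \left(6 + \frac{Q + 3}{\frac{0 + 4}{-4 + 0} - 3}\right)^{2}\right) = 11 \left(108 + \left(6 + \frac{-5 + 3}{\frac{0 + 4}{-4 + 0} - 3}\right)^{2}\right) = 11 \left(108 + \left(6 - \frac{2}{\frac{4}{-4} - 3}\right)^{2}\right) = 11 \left(108 + \left(6 - \frac{2}{4 \left(- \frac{1}{4}\right) - 3}\right)^{2}\right) = 11 \left(108 + \left(6 - \frac{2}{-1 - 3}\right)^{2}\right) = 11 \left(108 + \left(6 - \frac{2}{-4}\right)^{2}\right) = 11 \left(108 + \left(6 - - \frac{1}{2}\right)^{2}\right) = 11 \left(108 + \left(6 + \frac{1}{2}\right)^{2}\right) = 11 \left(108 + \left(\frac{13}{2}\right)^{2}\right) = 11 \left(108 + \frac{169}{4}\right) = 11 \cdot \frac{601}{4} = \frac{6611}{4}$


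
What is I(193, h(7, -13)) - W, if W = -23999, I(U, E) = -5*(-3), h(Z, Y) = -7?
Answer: 24014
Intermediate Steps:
I(U, E) = 15
I(193, h(7, -13)) - W = 15 - 1*(-23999) = 15 + 23999 = 24014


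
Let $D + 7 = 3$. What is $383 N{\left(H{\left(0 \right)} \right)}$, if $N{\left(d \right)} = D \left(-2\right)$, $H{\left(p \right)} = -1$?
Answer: $3064$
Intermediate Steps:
$D = -4$ ($D = -7 + 3 = -4$)
$N{\left(d \right)} = 8$ ($N{\left(d \right)} = \left(-4\right) \left(-2\right) = 8$)
$383 N{\left(H{\left(0 \right)} \right)} = 383 \cdot 8 = 3064$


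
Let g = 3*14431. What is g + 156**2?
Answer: 67629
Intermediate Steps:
g = 43293
g + 156**2 = 43293 + 156**2 = 43293 + 24336 = 67629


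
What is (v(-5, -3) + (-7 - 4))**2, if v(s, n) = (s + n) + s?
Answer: 576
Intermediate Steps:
v(s, n) = n + 2*s (v(s, n) = (n + s) + s = n + 2*s)
(v(-5, -3) + (-7 - 4))**2 = ((-3 + 2*(-5)) + (-7 - 4))**2 = ((-3 - 10) - 11)**2 = (-13 - 11)**2 = (-24)**2 = 576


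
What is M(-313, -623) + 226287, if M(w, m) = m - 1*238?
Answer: 225426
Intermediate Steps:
M(w, m) = -238 + m (M(w, m) = m - 238 = -238 + m)
M(-313, -623) + 226287 = (-238 - 623) + 226287 = -861 + 226287 = 225426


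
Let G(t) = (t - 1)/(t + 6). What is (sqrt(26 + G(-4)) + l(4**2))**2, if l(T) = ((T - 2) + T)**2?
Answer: (1800 + sqrt(94))**2/4 ≈ 8.1875e+5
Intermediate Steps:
G(t) = (-1 + t)/(6 + t)
l(T) = (-2 + 2*T)**2 (l(T) = ((-2 + T) + T)**2 = (-2 + 2*T)**2)
(sqrt(26 + G(-4)) + l(4**2))**2 = (sqrt(26 + (-1 - 4)/(6 - 4)) + 4*(-1 + 4**2)**2)**2 = (sqrt(26 - 5/2) + 4*(-1 + 16)**2)**2 = (sqrt(26 + (1/2)*(-5)) + 4*15**2)**2 = (sqrt(26 - 5/2) + 4*225)**2 = (sqrt(47/2) + 900)**2 = (sqrt(94)/2 + 900)**2 = (900 + sqrt(94)/2)**2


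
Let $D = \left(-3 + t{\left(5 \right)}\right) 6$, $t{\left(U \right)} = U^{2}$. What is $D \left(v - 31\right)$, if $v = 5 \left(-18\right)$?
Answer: $-15972$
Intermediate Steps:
$v = -90$
$D = 132$ ($D = \left(-3 + 5^{2}\right) 6 = \left(-3 + 25\right) 6 = 22 \cdot 6 = 132$)
$D \left(v - 31\right) = 132 \left(-90 - 31\right) = 132 \left(-121\right) = -15972$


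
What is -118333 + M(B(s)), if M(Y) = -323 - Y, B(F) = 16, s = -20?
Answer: -118672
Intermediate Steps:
-118333 + M(B(s)) = -118333 + (-323 - 1*16) = -118333 + (-323 - 16) = -118333 - 339 = -118672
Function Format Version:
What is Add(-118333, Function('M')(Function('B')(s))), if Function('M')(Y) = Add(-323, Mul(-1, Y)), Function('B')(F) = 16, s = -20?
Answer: -118672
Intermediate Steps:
Add(-118333, Function('M')(Function('B')(s))) = Add(-118333, Add(-323, Mul(-1, 16))) = Add(-118333, Add(-323, -16)) = Add(-118333, -339) = -118672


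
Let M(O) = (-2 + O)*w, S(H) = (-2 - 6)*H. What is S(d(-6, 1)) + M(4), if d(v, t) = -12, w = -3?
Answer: 90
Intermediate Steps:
S(H) = -8*H
M(O) = 6 - 3*O (M(O) = (-2 + O)*(-3) = 6 - 3*O)
S(d(-6, 1)) + M(4) = -8*(-12) + (6 - 3*4) = 96 + (6 - 12) = 96 - 6 = 90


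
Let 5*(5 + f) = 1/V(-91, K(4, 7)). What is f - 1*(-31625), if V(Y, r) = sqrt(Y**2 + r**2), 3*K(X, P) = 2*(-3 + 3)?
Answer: 14387101/455 ≈ 31620.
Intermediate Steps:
K(X, P) = 0 (K(X, P) = (2*(-3 + 3))/3 = (2*0)/3 = (1/3)*0 = 0)
f = -2274/455 (f = -5 + 1/(5*(sqrt((-91)**2 + 0**2))) = -5 + 1/(5*(sqrt(8281 + 0))) = -5 + 1/(5*(sqrt(8281))) = -5 + (1/5)/91 = -5 + (1/5)*(1/91) = -5 + 1/455 = -2274/455 ≈ -4.9978)
f - 1*(-31625) = -2274/455 - 1*(-31625) = -2274/455 + 31625 = 14387101/455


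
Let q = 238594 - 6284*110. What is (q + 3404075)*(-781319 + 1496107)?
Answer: 2109646032052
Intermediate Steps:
q = -452646 (q = 238594 - 691240 = -452646)
(q + 3404075)*(-781319 + 1496107) = (-452646 + 3404075)*(-781319 + 1496107) = 2951429*714788 = 2109646032052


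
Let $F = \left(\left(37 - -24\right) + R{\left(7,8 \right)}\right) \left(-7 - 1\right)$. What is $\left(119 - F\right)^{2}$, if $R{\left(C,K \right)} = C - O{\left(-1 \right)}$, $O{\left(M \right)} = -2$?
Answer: $461041$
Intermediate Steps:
$R{\left(C,K \right)} = 2 + C$ ($R{\left(C,K \right)} = C - -2 = C + 2 = 2 + C$)
$F = -560$ ($F = \left(\left(37 - -24\right) + \left(2 + 7\right)\right) \left(-7 - 1\right) = \left(\left(37 + 24\right) + 9\right) \left(-8\right) = \left(61 + 9\right) \left(-8\right) = 70 \left(-8\right) = -560$)
$\left(119 - F\right)^{2} = \left(119 - -560\right)^{2} = \left(119 + 560\right)^{2} = 679^{2} = 461041$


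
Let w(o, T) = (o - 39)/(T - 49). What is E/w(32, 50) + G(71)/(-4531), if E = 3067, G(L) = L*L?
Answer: -13931864/31717 ≈ -439.26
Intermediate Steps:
G(L) = L**2
w(o, T) = (-39 + o)/(-49 + T)
E/w(32, 50) + G(71)/(-4531) = 3067/(((-39 + 32)/(-49 + 50))) + 71**2/(-4531) = 3067/((-7/1)) + 5041*(-1/4531) = 3067/((1*(-7))) - 5041/4531 = 3067/(-7) - 5041/4531 = 3067*(-1/7) - 5041/4531 = -3067/7 - 5041/4531 = -13931864/31717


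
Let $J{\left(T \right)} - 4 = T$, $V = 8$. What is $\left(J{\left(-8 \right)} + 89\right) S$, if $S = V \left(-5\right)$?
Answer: $-3400$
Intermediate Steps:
$S = -40$ ($S = 8 \left(-5\right) = -40$)
$J{\left(T \right)} = 4 + T$
$\left(J{\left(-8 \right)} + 89\right) S = \left(\left(4 - 8\right) + 89\right) \left(-40\right) = \left(-4 + 89\right) \left(-40\right) = 85 \left(-40\right) = -3400$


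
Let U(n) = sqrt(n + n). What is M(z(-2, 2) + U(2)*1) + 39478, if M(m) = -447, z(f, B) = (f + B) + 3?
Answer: 39031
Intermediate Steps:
U(n) = sqrt(2)*sqrt(n) (U(n) = sqrt(2*n) = sqrt(2)*sqrt(n))
z(f, B) = 3 + B + f (z(f, B) = (B + f) + 3 = 3 + B + f)
M(z(-2, 2) + U(2)*1) + 39478 = -447 + 39478 = 39031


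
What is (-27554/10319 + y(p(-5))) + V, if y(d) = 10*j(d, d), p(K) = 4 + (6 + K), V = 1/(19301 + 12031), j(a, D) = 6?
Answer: 18535582871/323314908 ≈ 57.330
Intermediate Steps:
V = 1/31332 ≈ 3.1916e-5
p(K) = 10 + K
y(d) = 60 (y(d) = 10*6 = 60)
(-27554/10319 + y(p(-5))) + V = (-27554/10319 + 60) + 1/31332 = 591586/10319 + 1/31332 = 18535582871/323314908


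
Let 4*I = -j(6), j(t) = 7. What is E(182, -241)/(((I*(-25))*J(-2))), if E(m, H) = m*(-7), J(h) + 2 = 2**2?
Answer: -364/25 ≈ -14.560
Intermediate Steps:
J(h) = 2 (J(h) = -2 + 2**2 = -2 + 4 = 2)
E(m, H) = -7*m
I = -7/4 (I = (-1*7)/4 = (1/4)*(-7) = -7/4 ≈ -1.7500)
E(182, -241)/(((I*(-25))*J(-2))) = (-7*182)/((-7/4*(-25)*2)) = -1274/((175/4)*2) = -1274/175/2 = -1274*2/175 = -364/25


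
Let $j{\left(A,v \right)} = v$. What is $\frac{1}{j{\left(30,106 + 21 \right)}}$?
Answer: $\frac{1}{127} \approx 0.007874$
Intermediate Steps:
$\frac{1}{j{\left(30,106 + 21 \right)}} = \frac{1}{106 + 21} = \frac{1}{127}$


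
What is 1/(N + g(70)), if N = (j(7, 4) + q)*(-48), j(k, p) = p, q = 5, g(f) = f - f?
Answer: -1/432 ≈ -0.0023148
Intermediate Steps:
g(f) = 0
N = -432 (N = (4 + 5)*(-48) = 9*(-48) = -432)
1/(N + g(70)) = 1/(-432 + 0) = 1/(-432) = -1/432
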